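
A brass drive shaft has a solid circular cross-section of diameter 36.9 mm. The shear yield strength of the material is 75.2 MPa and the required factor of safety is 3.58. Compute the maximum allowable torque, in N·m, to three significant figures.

T_allow = 207 N·m

τ_allow = 75.2/3.58 = 21.01 MPa.
For a solid shaft T_allow = τ_allow·πd³/16; πd³/16 = π×36.9³/16 = 9865 mm³.
T_allow = 21.01×9865 = 207200 N·mm = 207.2 N·m.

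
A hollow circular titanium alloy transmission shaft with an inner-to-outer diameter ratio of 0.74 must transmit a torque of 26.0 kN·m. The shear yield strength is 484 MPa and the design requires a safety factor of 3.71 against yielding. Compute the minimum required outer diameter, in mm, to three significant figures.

d_o = 113 mm

τ_allow = 484/3.71 = 130.5 MPa.
For a hollow shaft τ = 16T/[πd_o³(1−k⁴)] with k = 0.74, so 1−k⁴ = 0.7001.
d_o³ = 16T/[π τ_allow (1−k⁴)] = 16×2.6000×10^7/(π×130.5×0.7001) = 1.450×10^6 mm³.
d_o = 113.2 mm.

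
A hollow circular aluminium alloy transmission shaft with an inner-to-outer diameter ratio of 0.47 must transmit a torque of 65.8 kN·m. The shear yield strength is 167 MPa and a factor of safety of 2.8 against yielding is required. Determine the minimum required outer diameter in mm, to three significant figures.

τ_allow = 167/2.8 = 59.64 MPa.
For a hollow shaft τ = 16T/[πd_o³(1−k⁴)] with k = 0.47, so 1−k⁴ = 0.9512.
d_o³ = 16T/[π τ_allow (1−k⁴)] = 16×6.5800×10^7/(π×59.64×0.9512) = 5.907×10^6 mm³.
d_o = 180.8 mm.

d_o = 181 mm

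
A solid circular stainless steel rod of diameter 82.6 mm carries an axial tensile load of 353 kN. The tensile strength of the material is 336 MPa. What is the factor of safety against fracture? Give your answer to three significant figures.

n = 5.10

A = πd²/4 = 5359 mm².
σ = F/A = 353000/5359 = 65.88 MPa.
n = 336/65.88 = 5.101.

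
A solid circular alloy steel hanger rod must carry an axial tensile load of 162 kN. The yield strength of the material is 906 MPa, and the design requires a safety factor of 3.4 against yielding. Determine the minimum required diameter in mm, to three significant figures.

Allowable stress σ_allow = 906/3.4 = 266.5 MPa.
Required area A = F/σ_allow = 162000/266.5 = 607.9 mm².
A = πd²/4 → d = √(4A/π) = 27.82 mm.

d = 27.8 mm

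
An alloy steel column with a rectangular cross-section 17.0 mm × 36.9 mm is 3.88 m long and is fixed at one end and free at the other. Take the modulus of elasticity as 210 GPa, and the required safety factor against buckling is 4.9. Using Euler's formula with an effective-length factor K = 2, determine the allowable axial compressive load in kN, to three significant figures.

P_allow = 0.106 kN

Buckling occurs about the weak axis: I_min = h·b³/12 = 36.9×17.0³/12 = 15110 mm⁴ (b = 17.0 mm is the smaller dimension).
Effective length L_e = KL = 2×3.88 m = 7760 mm.
Euler critical load P_cr = π²EI/L_e² = π²×210000×15110/7760² = 520.0 N.
P_allow = P_cr/n = 520.0/4.9 = 106.1 N.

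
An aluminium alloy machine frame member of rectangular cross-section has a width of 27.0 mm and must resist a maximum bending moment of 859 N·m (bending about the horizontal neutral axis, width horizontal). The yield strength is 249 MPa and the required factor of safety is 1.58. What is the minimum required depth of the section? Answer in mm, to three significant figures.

h = 34.8 mm

σ_allow = 249/1.58 = 157.6 MPa.
For a rectangular section σ = 6M/(bh²), so h² = 6M/(b σ_allow) = 6×859000/(27.0×157.6) = 1211 mm².
h = 34.80 mm.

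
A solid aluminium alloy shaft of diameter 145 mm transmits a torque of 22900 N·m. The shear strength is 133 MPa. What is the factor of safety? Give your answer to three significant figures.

n = 3.48

τ = 16T/(πd³) = 16×2.2900×10^7/(π×145³) = 38.26 MPa.
n = τ_limit/τ = 133/38.26 = 3.477.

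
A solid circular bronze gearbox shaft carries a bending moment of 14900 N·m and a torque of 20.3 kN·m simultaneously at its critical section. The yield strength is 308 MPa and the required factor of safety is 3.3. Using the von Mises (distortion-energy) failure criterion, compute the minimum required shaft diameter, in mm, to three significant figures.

σ_allow = σ_y/n = 308/3.3 = 93.33 MPa.
For a solid shaft σ_b = 32M/(πd³) and τ = 16T/(πd³), so the von Mises stress is σ' = (16/πd³)·√(4M²+3T²).
√(4M²+3T²) = √(4×(1.490×10^7)² + 3×(2.030×10^7)²) = 4.609×10^7 N·mm.
d³ = 16×4.609×10^7/(π×93.33) = 2.515×10^6 mm³.
d = 136.0 mm.

d = 136 mm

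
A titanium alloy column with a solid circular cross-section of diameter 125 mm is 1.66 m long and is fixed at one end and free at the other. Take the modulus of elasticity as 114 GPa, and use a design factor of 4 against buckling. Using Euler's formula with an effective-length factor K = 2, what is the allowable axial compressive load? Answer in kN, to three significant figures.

I = πd⁴/64 = π×125⁴/64 = 1.198×10^7 mm⁴.
Effective length L_e = KL = 2×1.66 m = 3320 mm.
Euler critical load P_cr = π²EI/L_e² = π²×114000×1.198×10^7/3320² = 1.223×10^6 N.
P_allow = P_cr/n = 1.223×10^6/4 = 305800 N.

P_allow = 306 kN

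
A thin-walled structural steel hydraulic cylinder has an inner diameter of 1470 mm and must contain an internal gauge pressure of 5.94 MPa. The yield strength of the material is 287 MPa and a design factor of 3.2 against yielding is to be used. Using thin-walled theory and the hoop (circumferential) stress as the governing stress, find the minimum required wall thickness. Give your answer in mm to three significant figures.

t = 48.7 mm

σ_allow = 287/3.2 = 89.69 MPa.
Hoop stress σ_h = pD/(2t), so t = pD/(2σ_allow) = 5.94×1470/(2×89.69) = 48.68 mm.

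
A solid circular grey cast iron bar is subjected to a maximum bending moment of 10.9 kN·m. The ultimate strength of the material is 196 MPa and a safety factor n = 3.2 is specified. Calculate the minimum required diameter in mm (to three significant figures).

d = 122 mm

σ_allow = 196/3.2 = 61.25 MPa.
For a solid circular section σ = 32M/(πd³), so d³ = 32M/(π σ_allow) = 32×1.0900×10^7/(π×61.25) = 1.813×10^6 mm³.
d = 121.9 mm.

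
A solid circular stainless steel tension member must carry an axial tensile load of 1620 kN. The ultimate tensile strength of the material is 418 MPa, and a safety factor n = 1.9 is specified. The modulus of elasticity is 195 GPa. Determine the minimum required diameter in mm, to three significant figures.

d = 96.8 mm

Allowable stress σ_allow = 418/1.9 = 220.0 MPa.
Required area A = F/σ_allow = 1620000/220.0 = 7364 mm².
A = πd²/4 → d = √(4A/π) = 96.83 mm.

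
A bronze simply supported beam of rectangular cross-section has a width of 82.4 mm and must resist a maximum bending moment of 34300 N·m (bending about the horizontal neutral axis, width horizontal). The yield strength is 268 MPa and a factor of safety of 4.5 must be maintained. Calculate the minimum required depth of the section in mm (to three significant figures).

σ_allow = 268/4.5 = 59.56 MPa.
For a rectangular section σ = 6M/(bh²), so h² = 6M/(b σ_allow) = 6×3.4300×10^7/(82.4×59.56) = 41940 mm².
h = 204.8 mm.

h = 205 mm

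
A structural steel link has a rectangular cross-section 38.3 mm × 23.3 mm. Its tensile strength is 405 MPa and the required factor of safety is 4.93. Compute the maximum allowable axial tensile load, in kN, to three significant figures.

σ_allow = 405/4.93 = 82.15 MPa.
A = 38.3×23.3 = 892.4 mm².
F_allow = σ_allow × A = 82.15×892.4 = 73310 N.

F_allow = 73.3 kN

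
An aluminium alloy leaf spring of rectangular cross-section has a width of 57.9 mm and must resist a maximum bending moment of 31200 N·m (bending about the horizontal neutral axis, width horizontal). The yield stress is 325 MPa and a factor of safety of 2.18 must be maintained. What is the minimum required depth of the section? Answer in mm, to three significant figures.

σ_allow = 325/2.18 = 149.1 MPa.
For a rectangular section σ = 6M/(bh²), so h² = 6M/(b σ_allow) = 6×3.1200×10^7/(57.9×149.1) = 21690 mm².
h = 147.3 mm.

h = 147 mm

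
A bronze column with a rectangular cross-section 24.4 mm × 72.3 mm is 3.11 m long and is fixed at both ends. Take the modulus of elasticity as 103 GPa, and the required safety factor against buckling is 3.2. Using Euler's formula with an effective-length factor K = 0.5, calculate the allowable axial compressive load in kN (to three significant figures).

Buckling occurs about the weak axis: I_min = h·b³/12 = 72.3×24.4³/12 = 87520 mm⁴ (b = 24.4 mm is the smaller dimension).
Effective length L_e = KL = 0.5×3.11 m = 1555 mm.
Euler critical load P_cr = π²EI/L_e² = π²×103000×87520/1555² = 36800 N.
P_allow = P_cr/n = 36800/3.2 = 11500 N.

P_allow = 11.5 kN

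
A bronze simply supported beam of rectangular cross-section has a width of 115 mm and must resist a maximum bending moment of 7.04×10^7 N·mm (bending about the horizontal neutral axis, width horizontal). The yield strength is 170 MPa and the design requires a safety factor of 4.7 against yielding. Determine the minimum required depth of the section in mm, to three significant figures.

σ_allow = 170/4.7 = 36.17 MPa.
For a rectangular section σ = 6M/(bh²), so h² = 6M/(b σ_allow) = 6×7.0400×10^7/(115×36.17) = 101500 mm².
h = 318.7 mm.

h = 319 mm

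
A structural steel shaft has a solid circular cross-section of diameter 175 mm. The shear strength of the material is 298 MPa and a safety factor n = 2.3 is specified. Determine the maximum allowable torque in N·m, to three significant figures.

T_allow = 1.36×10^5 N·m

τ_allow = 298/2.3 = 129.6 MPa.
For a solid shaft T_allow = τ_allow·πd³/16; πd³/16 = π×175³/16 = 1.052×10^6 mm³.
T_allow = 129.6×1.052×10^6 = 1.363×10^8 N·mm = 136300 N·m.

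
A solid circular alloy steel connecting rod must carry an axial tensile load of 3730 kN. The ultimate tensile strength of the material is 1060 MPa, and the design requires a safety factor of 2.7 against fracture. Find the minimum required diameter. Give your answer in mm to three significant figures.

Allowable stress σ_allow = 1060/2.7 = 392.6 MPa.
Required area A = F/σ_allow = 3730000/392.6 = 9501 mm².
A = πd²/4 → d = √(4A/π) = 110.0 mm.

d = 110 mm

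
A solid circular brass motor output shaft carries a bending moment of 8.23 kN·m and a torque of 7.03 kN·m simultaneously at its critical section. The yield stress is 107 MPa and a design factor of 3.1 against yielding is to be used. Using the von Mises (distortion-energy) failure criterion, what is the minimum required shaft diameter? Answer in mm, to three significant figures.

σ_allow = σ_y/n = 107/3.1 = 34.52 MPa.
For a solid shaft σ_b = 32M/(πd³) and τ = 16T/(πd³), so the von Mises stress is σ' = (16/πd³)·√(4M²+3T²).
√(4M²+3T²) = √(4×(8.230×10^6)² + 3×(7.030×10^6)²) = 2.047×10^7 N·mm.
d³ = 16×2.047×10^7/(π×34.52) = 3.021×10^6 mm³.
d = 144.6 mm.

d = 145 mm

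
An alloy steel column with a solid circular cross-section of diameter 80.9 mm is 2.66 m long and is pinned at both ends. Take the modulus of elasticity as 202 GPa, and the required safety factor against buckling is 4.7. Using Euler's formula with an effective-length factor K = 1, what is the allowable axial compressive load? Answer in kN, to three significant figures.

I = πd⁴/64 = π×80.9⁴/64 = 2.103×10^6 mm⁴.
Effective length L_e = KL = 1×2.66 m = 2660 mm.
Euler critical load P_cr = π²EI/L_e² = π²×202000×2.103×10^6/2660² = 592500 N.
P_allow = P_cr/n = 592500/4.7 = 126100 N.

P_allow = 126 kN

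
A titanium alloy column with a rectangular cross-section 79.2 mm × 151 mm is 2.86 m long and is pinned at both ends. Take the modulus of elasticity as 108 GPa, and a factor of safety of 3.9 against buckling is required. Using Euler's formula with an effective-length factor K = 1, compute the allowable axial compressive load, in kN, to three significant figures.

Buckling occurs about the weak axis: I_min = h·b³/12 = 151×79.2³/12 = 6.251×10^6 mm⁴ (b = 79.2 mm is the smaller dimension).
Effective length L_e = KL = 1×2.86 m = 2860 mm.
Euler critical load P_cr = π²EI/L_e² = π²×108000×6.251×10^6/2860² = 814600 N.
P_allow = P_cr/n = 814600/3.9 = 208900 N.

P_allow = 209 kN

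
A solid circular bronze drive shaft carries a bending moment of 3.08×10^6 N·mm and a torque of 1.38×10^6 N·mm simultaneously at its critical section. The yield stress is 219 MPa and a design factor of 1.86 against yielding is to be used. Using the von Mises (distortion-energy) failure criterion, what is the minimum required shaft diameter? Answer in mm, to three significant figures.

σ_allow = σ_y/n = 219/1.86 = 117.7 MPa.
For a solid shaft σ_b = 32M/(πd³) and τ = 16T/(πd³), so the von Mises stress is σ' = (16/πd³)·√(4M²+3T²).
√(4M²+3T²) = √(4×(3.080×10^6)² + 3×(1.380×10^6)²) = 6.607×10^6 N·mm.
d³ = 16×6.607×10^6/(π×117.7) = 285800 mm³.
d = 65.87 mm.

d = 65.9 mm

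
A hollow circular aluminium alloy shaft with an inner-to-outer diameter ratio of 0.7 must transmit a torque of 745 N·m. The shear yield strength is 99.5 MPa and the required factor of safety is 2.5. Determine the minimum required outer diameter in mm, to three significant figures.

d_o = 50.1 mm

τ_allow = 99.5/2.5 = 39.80 MPa.
For a hollow shaft τ = 16T/[πd_o³(1−k⁴)] with k = 0.7, so 1−k⁴ = 0.7599.
d_o³ = 16T/[π τ_allow (1−k⁴)] = 16×745000/(π×39.80×0.7599) = 125500 mm³.
d_o = 50.06 mm.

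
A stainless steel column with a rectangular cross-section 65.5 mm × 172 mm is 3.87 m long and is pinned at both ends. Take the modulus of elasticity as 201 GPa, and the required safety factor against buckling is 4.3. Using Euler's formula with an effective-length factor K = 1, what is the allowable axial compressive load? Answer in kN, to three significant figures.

Buckling occurs about the weak axis: I_min = h·b³/12 = 172×65.5³/12 = 4.028×10^6 mm⁴ (b = 65.5 mm is the smaller dimension).
Effective length L_e = KL = 1×3.87 m = 3870 mm.
Euler critical load P_cr = π²EI/L_e² = π²×201000×4.028×10^6/3870² = 533500 N.
P_allow = P_cr/n = 533500/4.3 = 124100 N.

P_allow = 124 kN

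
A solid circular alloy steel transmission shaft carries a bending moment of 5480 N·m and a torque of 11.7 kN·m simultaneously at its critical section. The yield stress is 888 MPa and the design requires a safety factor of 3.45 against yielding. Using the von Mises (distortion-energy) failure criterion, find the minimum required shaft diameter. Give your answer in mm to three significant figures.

σ_allow = σ_y/n = 888/3.45 = 257.4 MPa.
For a solid shaft σ_b = 32M/(πd³) and τ = 16T/(πd³), so the von Mises stress is σ' = (16/πd³)·√(4M²+3T²).
√(4M²+3T²) = √(4×(5.480×10^6)² + 3×(1.170×10^7)²) = 2.304×10^7 N·mm.
d³ = 16×2.304×10^7/(π×257.4) = 455900 mm³.
d = 76.96 mm.

d = 77.0 mm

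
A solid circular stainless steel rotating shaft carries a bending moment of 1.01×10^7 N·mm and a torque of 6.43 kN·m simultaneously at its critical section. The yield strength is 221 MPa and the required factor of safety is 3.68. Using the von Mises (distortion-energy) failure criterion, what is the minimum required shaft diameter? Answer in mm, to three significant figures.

d = 125 mm

σ_allow = σ_y/n = 221/3.68 = 60.05 MPa.
For a solid shaft σ_b = 32M/(πd³) and τ = 16T/(πd³), so the von Mises stress is σ' = (16/πd³)·√(4M²+3T²).
√(4M²+3T²) = √(4×(1.010×10^7)² + 3×(6.430×10^6)²) = 2.307×10^7 N·mm.
d³ = 16×2.307×10^7/(π×60.05) = 1.956×10^6 mm³.
d = 125.1 mm.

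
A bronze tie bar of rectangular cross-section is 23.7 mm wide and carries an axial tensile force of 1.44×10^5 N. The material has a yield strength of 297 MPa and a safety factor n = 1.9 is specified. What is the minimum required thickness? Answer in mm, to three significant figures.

σ_allow = 297/1.9 = 156.3 MPa.
Required area A = F/σ_allow = 144000/156.3 = 921.2 mm².
t = A/w = 921.2/23.7 = 38.87 mm.

t = 38.9 mm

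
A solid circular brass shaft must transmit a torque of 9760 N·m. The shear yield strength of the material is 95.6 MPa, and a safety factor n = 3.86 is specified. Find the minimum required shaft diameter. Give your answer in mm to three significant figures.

Allowable shear stress τ_allow = 95.6/3.86 = 24.77 MPa.
For a solid shaft τ = 16T/(πd³), so d³ = 16T/(π τ_allow) = 16×9760000/(π×24.77) = 2.007×10^6 mm³.
d = (2.007×10^6)^(1/3) = 126.1 mm.

d = 126 mm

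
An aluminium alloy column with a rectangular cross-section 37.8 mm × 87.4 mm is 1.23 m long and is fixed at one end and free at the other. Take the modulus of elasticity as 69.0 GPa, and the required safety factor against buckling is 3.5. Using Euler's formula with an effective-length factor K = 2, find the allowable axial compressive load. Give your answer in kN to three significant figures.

Buckling occurs about the weak axis: I_min = h·b³/12 = 87.4×37.8³/12 = 393400 mm⁴ (b = 37.8 mm is the smaller dimension).
Effective length L_e = KL = 2×1.23 m = 2460 mm.
Euler critical load P_cr = π²EI/L_e² = π²×69000×393400/2460² = 44270 N.
P_allow = P_cr/n = 44270/3.5 = 12650 N.

P_allow = 12.6 kN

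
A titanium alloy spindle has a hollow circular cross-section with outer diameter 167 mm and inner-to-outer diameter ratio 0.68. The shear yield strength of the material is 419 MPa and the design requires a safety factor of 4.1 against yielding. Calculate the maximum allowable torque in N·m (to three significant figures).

τ_allow = 419/4.1 = 102.2 MPa.
For a hollow shaft T_allow = τ_allow·πd_o³(1−k⁴)/16 with 1−k⁴ = 0.7862, so πd_o³(1−k⁴)/16 = 719000 mm³.
T_allow = 102.2×719000 = 7.347×10^7 N·mm = 73470 N·m.

T_allow = 73500 N·m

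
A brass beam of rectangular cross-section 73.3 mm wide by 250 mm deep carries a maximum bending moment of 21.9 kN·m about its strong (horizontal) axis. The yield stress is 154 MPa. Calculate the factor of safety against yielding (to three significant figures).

n = 5.37

Section modulus S = bh²/6 = 73.3×250²/6 = 763500 mm³.
σ = M/S = 2.1900×10^7/763500 = 28.68 MPa.
n = 154/28.68 = 5.369.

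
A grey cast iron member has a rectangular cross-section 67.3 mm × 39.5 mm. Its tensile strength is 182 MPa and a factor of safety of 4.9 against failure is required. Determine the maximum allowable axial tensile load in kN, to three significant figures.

F_allow = 98.7 kN

σ_allow = 182/4.9 = 37.14 MPa.
A = 67.3×39.5 = 2658 mm².
F_allow = σ_allow × A = 37.14×2658 = 98740 N.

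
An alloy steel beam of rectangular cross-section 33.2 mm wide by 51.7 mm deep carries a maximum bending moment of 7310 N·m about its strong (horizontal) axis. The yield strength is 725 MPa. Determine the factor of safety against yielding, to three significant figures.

n = 1.47

Section modulus S = bh²/6 = 33.2×51.7²/6 = 14790 mm³.
σ = M/S = 7310000/14790 = 494.3 MPa.
n = 725/494.3 = 1.467.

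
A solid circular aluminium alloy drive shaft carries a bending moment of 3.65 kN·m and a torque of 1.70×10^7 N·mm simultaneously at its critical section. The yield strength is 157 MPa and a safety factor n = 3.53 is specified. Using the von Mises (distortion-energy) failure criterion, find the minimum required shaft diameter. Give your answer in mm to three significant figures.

d = 151 mm

σ_allow = σ_y/n = 157/3.53 = 44.48 MPa.
For a solid shaft σ_b = 32M/(πd³) and τ = 16T/(πd³), so the von Mises stress is σ' = (16/πd³)·√(4M²+3T²).
√(4M²+3T²) = √(4×(3.650×10^6)² + 3×(1.700×10^7)²) = 3.034×10^7 N·mm.
d³ = 16×3.034×10^7/(π×44.48) = 3.474×10^6 mm³.
d = 151.4 mm.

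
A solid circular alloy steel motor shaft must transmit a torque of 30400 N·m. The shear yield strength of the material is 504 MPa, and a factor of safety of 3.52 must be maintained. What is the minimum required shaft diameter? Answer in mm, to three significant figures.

Allowable shear stress τ_allow = 504/3.52 = 143.2 MPa.
For a solid shaft τ = 16T/(πd³), so d³ = 16T/(π τ_allow) = 16×3.0400×10^7/(π×143.2) = 1.081×10^6 mm³.
d = (1.081×10^6)^(1/3) = 102.6 mm.

d = 103 mm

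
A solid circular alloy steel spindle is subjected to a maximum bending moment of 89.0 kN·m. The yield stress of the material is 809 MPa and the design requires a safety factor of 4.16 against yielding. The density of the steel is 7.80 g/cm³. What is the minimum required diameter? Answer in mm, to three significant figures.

d = 167 mm

σ_allow = 809/4.16 = 194.5 MPa.
For a solid circular section σ = 32M/(πd³), so d³ = 32M/(π σ_allow) = 32×8.9000×10^7/(π×194.5) = 4.662×10^6 mm³.
d = 167.0 mm.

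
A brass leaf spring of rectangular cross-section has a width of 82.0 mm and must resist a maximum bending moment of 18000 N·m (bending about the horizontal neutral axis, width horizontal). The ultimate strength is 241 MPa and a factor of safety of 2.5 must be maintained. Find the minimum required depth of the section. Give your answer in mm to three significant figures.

h = 117 mm

σ_allow = 241/2.5 = 96.40 MPa.
For a rectangular section σ = 6M/(bh²), so h² = 6M/(b σ_allow) = 6×1.8000×10^7/(82.0×96.40) = 13660 mm².
h = 116.9 mm.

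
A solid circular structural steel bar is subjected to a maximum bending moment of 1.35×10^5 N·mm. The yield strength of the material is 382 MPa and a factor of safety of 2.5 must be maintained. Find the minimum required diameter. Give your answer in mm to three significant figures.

d = 20.8 mm

σ_allow = 382/2.5 = 152.8 MPa.
For a solid circular section σ = 32M/(πd³), so d³ = 32M/(π σ_allow) = 32×135000/(π×152.8) = 8999 mm³.
d = 20.80 mm.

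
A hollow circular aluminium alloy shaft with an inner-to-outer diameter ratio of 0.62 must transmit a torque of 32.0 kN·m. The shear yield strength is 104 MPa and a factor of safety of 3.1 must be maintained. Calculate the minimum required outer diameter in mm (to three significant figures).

τ_allow = 104/3.1 = 33.55 MPa.
For a hollow shaft τ = 16T/[πd_o³(1−k⁴)] with k = 0.62, so 1−k⁴ = 0.8522.
d_o³ = 16T/[π τ_allow (1−k⁴)] = 16×3.2000×10^7/(π×33.55×0.8522) = 5.700×10^6 mm³.
d_o = 178.6 mm.

d_o = 179 mm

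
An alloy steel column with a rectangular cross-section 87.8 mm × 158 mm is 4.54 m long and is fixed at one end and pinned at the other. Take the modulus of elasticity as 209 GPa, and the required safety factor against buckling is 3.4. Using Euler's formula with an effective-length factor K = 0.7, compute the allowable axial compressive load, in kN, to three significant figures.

P_allow = 535 kN

Buckling occurs about the weak axis: I_min = h·b³/12 = 158×87.8³/12 = 8.912×10^6 mm⁴ (b = 87.8 mm is the smaller dimension).
Effective length L_e = KL = 0.7×4.54 m = 3178 mm.
Euler critical load P_cr = π²EI/L_e² = π²×209000×8.912×10^6/3178² = 1.820×10^6 N.
P_allow = P_cr/n = 1.820×10^6/3.4 = 535300 N.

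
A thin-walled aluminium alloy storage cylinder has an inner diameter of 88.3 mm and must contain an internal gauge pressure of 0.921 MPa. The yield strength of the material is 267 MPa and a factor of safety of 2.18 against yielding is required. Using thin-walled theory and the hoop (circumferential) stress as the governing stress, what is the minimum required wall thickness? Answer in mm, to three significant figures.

t = 0.332 mm

σ_allow = 267/2.18 = 122.5 MPa.
Hoop stress σ_h = pD/(2t), so t = pD/(2σ_allow) = 0.921×88.3/(2×122.5) = 0.3320 mm.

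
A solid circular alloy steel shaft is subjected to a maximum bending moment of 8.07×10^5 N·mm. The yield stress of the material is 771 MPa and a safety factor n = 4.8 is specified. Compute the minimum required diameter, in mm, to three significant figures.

d = 37.1 mm

σ_allow = 771/4.8 = 160.6 MPa.
For a solid circular section σ = 32M/(πd³), so d³ = 32M/(π σ_allow) = 32×807000/(π×160.6) = 51180 mm³.
d = 37.13 mm.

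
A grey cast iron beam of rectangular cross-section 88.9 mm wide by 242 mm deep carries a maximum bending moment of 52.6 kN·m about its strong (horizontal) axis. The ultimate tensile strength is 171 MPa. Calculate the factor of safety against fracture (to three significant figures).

n = 2.82

Section modulus S = bh²/6 = 88.9×242²/6 = 867700 mm³.
σ = M/S = 5.2600×10^7/867700 = 60.62 MPa.
n = 171/60.62 = 2.821.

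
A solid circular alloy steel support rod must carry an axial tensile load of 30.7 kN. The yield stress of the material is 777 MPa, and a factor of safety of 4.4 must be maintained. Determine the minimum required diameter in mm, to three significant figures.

d = 14.9 mm

Allowable stress σ_allow = 777/4.4 = 176.6 MPa.
Required area A = F/σ_allow = 30700/176.6 = 173.8 mm².
A = πd²/4 → d = √(4A/π) = 14.88 mm.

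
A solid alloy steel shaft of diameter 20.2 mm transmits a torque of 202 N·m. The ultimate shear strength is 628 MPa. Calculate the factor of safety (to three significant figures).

τ = 16T/(πd³) = 16×202000/(π×20.2³) = 124.8 MPa.
n = τ_limit/τ = 628/124.8 = 5.031.

n = 5.03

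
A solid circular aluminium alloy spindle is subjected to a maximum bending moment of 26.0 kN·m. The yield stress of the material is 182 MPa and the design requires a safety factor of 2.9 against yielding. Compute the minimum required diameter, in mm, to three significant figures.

σ_allow = 182/2.9 = 62.76 MPa.
For a solid circular section σ = 32M/(πd³), so d³ = 32M/(π σ_allow) = 32×2.6000×10^7/(π×62.76) = 4.220×10^6 mm³.
d = 161.6 mm.

d = 162 mm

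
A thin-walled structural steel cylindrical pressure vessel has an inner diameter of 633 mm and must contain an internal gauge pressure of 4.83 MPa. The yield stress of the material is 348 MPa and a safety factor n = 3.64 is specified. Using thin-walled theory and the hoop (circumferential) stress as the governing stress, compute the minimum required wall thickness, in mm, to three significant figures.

t = 16.0 mm

σ_allow = 348/3.64 = 95.60 MPa.
Hoop stress σ_h = pD/(2t), so t = pD/(2σ_allow) = 4.83×633/(2×95.60) = 15.99 mm.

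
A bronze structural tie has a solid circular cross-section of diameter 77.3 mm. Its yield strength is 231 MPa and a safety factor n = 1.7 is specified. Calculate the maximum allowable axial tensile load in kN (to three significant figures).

σ_allow = 231/1.7 = 135.9 MPa.
A = πd²/4 = π×77.3²/4 = 4693 mm².
F_allow = σ_allow × A = 135.9×4693 = 637700 N.

F_allow = 638 kN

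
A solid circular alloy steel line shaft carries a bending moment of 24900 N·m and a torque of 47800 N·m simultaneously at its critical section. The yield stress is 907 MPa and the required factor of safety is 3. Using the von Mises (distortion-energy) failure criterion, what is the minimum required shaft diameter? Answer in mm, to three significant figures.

σ_allow = σ_y/n = 907/3 = 302.3 MPa.
For a solid shaft σ_b = 32M/(πd³) and τ = 16T/(πd³), so the von Mises stress is σ' = (16/πd³)·√(4M²+3T²).
√(4M²+3T²) = √(4×(2.490×10^7)² + 3×(4.780×10^7)²) = 9.662×10^7 N·mm.
d³ = 16×9.662×10^7/(π×302.3) = 1.628×10^6 mm³.
d = 117.6 mm.

d = 118 mm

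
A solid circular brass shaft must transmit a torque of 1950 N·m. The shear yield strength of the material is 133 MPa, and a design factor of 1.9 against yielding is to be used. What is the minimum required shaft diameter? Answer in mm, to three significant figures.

d = 52.2 mm

Allowable shear stress τ_allow = 133/1.9 = 70.00 MPa.
For a solid shaft τ = 16T/(πd³), so d³ = 16T/(π τ_allow) = 16×1950000/(π×70.00) = 141900 mm³.
d = (141900)^(1/3) = 52.16 mm.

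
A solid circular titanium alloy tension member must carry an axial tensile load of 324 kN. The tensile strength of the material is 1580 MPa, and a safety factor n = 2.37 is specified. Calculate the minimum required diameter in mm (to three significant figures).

Allowable stress σ_allow = 1580/2.37 = 666.7 MPa.
Required area A = F/σ_allow = 324000/666.7 = 486.0 mm².
A = πd²/4 → d = √(4A/π) = 24.88 mm.

d = 24.9 mm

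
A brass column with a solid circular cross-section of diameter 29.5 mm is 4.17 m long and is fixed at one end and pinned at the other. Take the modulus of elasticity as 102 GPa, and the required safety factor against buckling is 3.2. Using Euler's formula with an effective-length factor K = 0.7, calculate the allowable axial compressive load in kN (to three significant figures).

I = πd⁴/64 = π×29.5⁴/64 = 37180 mm⁴.
Effective length L_e = KL = 0.7×4.17 m = 2919 mm.
Euler critical load P_cr = π²EI/L_e² = π²×102000×37180/2919² = 4392 N.
P_allow = P_cr/n = 4392/3.2 = 1373 N.

P_allow = 1.37 kN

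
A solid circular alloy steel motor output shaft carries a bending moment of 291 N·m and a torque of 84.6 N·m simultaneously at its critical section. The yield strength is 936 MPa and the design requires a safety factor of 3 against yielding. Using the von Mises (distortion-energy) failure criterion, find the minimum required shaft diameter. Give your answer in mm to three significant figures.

σ_allow = σ_y/n = 936/3 = 312.0 MPa.
For a solid shaft σ_b = 32M/(πd³) and τ = 16T/(πd³), so the von Mises stress is σ' = (16/πd³)·√(4M²+3T²).
√(4M²+3T²) = √(4×(291000)² + 3×(84600)²) = 600200 N·mm.
d³ = 16×600200/(π×312.0) = 9797 mm³.
d = 21.40 mm.

d = 21.4 mm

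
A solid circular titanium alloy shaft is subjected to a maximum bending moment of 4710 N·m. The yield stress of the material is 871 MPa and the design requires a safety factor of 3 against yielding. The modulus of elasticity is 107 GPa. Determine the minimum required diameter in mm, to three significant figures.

σ_allow = 871/3 = 290.3 MPa.
For a solid circular section σ = 32M/(πd³), so d³ = 32M/(π σ_allow) = 32×4710000/(π×290.3) = 165200 mm³.
d = 54.88 mm.

d = 54.9 mm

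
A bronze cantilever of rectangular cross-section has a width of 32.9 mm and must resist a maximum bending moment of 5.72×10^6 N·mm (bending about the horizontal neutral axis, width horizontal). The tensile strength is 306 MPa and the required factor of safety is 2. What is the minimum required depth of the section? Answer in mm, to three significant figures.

h = 82.6 mm

σ_allow = 306/2 = 153.0 MPa.
For a rectangular section σ = 6M/(bh²), so h² = 6M/(b σ_allow) = 6×5720000/(32.9×153.0) = 6818 mm².
h = 82.57 mm.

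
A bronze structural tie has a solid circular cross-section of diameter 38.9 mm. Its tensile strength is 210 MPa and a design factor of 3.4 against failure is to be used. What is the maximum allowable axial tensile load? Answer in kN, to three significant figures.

σ_allow = 210/3.4 = 61.76 MPa.
A = πd²/4 = π×38.9²/4 = 1188 mm².
F_allow = σ_allow × A = 61.76×1188 = 73410 N.

F_allow = 73.4 kN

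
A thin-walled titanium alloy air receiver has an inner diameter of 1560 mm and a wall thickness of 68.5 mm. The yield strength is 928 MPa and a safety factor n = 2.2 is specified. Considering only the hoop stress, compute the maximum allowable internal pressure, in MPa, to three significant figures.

σ_allow = 928/2.2 = 421.8 MPa.
σ_h = pD/(2t) → p_allow = 2σ_allow t/D = 2×421.8×68.5/1560 = 37.04 MPa.

p_allow = 37.0 MPa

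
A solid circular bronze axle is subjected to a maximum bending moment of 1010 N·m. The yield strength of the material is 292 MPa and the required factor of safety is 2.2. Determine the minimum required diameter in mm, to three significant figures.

σ_allow = 292/2.2 = 132.7 MPa.
For a solid circular section σ = 32M/(πd³), so d³ = 32M/(π σ_allow) = 32×1010000/(π×132.7) = 77510 mm³.
d = 42.64 mm.

d = 42.6 mm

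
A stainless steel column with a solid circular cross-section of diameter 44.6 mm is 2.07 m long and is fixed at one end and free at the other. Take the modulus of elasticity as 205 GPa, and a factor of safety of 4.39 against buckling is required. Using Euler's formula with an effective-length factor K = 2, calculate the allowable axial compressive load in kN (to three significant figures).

I = πd⁴/64 = π×44.6⁴/64 = 194200 mm⁴.
Effective length L_e = KL = 2×2.07 m = 4140 mm.
Euler critical load P_cr = π²EI/L_e² = π²×205000×194200/4140² = 22930 N.
P_allow = P_cr/n = 22930/4.39 = 5223 N.

P_allow = 5.22 kN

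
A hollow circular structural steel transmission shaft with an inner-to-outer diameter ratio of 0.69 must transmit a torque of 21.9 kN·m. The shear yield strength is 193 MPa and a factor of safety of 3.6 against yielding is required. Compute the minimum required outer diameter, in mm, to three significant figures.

τ_allow = 193/3.6 = 53.61 MPa.
For a hollow shaft τ = 16T/[πd_o³(1−k⁴)] with k = 0.69, so 1−k⁴ = 0.7733.
d_o³ = 16T/[π τ_allow (1−k⁴)] = 16×2.1900×10^7/(π×53.61×0.7733) = 2.690×10^6 mm³.
d_o = 139.1 mm.

d_o = 139 mm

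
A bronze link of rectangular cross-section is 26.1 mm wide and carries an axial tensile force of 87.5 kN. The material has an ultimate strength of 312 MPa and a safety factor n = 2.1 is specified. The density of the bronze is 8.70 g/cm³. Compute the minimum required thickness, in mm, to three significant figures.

t = 22.6 mm

σ_allow = 312/2.1 = 148.6 MPa.
Required area A = F/σ_allow = 87500/148.6 = 588.9 mm².
t = A/w = 588.9/26.1 = 22.56 mm.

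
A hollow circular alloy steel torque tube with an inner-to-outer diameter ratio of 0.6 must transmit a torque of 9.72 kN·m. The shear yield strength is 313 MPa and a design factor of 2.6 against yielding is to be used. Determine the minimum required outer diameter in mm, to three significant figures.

d_o = 77.9 mm

τ_allow = 313/2.6 = 120.4 MPa.
For a hollow shaft τ = 16T/[πd_o³(1−k⁴)] with k = 0.6, so 1−k⁴ = 0.8704.
d_o³ = 16T/[π τ_allow (1−k⁴)] = 16×9720000/(π×120.4×0.8704) = 472400 mm³.
d_o = 77.88 mm.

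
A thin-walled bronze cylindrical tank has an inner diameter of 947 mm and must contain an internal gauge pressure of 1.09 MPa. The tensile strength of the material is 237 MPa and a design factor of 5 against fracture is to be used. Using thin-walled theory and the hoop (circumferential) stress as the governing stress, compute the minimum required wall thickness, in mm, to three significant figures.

σ_allow = 237/5 = 47.40 MPa.
Hoop stress σ_h = pD/(2t), so t = pD/(2σ_allow) = 1.09×947/(2×47.40) = 10.89 mm.

t = 10.9 mm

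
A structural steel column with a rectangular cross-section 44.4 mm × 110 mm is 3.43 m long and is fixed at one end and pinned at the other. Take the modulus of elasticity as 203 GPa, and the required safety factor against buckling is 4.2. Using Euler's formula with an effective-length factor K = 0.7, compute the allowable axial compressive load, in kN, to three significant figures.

Buckling occurs about the weak axis: I_min = h·b³/12 = 110×44.4³/12 = 802300 mm⁴ (b = 44.4 mm is the smaller dimension).
Effective length L_e = KL = 0.7×3.43 m = 2401 mm.
Euler critical load P_cr = π²EI/L_e² = π²×203000×802300/2401² = 278900 N.
P_allow = P_cr/n = 278900/4.2 = 66390 N.

P_allow = 66.4 kN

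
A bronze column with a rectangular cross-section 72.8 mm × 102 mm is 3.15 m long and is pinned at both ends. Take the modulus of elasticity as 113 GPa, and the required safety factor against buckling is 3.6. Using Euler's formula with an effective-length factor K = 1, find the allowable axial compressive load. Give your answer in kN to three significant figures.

Buckling occurs about the weak axis: I_min = h·b³/12 = 102×72.8³/12 = 3.280×10^6 mm⁴ (b = 72.8 mm is the smaller dimension).
Effective length L_e = KL = 1×3.15 m = 3150 mm.
Euler critical load P_cr = π²EI/L_e² = π²×113000×3.280×10^6/3150² = 368600 N.
P_allow = P_cr/n = 368600/3.6 = 102400 N.

P_allow = 102 kN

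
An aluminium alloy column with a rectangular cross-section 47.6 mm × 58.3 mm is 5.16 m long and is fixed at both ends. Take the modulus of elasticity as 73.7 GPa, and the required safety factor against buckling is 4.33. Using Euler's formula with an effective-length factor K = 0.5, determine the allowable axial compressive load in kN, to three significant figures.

Buckling occurs about the weak axis: I_min = h·b³/12 = 58.3×47.6³/12 = 524000 mm⁴ (b = 47.6 mm is the smaller dimension).
Effective length L_e = KL = 0.5×5.16 m = 2580 mm.
Euler critical load P_cr = π²EI/L_e² = π²×73700×524000/2580² = 57260 N.
P_allow = P_cr/n = 57260/4.33 = 13220 N.

P_allow = 13.2 kN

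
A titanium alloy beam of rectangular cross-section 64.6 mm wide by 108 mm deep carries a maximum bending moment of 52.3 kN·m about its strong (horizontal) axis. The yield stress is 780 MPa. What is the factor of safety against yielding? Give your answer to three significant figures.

Section modulus S = bh²/6 = 64.6×108²/6 = 125600 mm³.
σ = M/S = 5.2300×10^7/125600 = 416.5 MPa.
n = 780/416.5 = 1.873.

n = 1.87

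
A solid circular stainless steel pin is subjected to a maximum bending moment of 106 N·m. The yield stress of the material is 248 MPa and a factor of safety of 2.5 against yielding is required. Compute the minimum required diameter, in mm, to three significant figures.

d = 22.2 mm

σ_allow = 248/2.5 = 99.20 MPa.
For a solid circular section σ = 32M/(πd³), so d³ = 32M/(π σ_allow) = 32×106000/(π×99.20) = 10880 mm³.
d = 22.16 mm.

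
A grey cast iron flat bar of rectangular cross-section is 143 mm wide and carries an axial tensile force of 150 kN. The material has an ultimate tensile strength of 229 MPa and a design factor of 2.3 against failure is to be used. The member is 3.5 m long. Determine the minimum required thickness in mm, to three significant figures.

σ_allow = 229/2.3 = 99.57 MPa.
Required area A = F/σ_allow = 150000/99.57 = 1507 mm².
t = A/w = 1507/143 = 10.54 mm.

t = 10.5 mm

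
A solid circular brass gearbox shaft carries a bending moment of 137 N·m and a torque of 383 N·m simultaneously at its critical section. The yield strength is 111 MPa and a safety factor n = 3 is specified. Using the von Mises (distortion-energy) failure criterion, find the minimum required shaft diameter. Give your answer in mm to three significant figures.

σ_allow = σ_y/n = 111/3 = 37.00 MPa.
For a solid shaft σ_b = 32M/(πd³) and τ = 16T/(πd³), so the von Mises stress is σ' = (16/πd³)·√(4M²+3T²).
√(4M²+3T²) = √(4×(137000)² + 3×(383000)²) = 717700 N·mm.
d³ = 16×717700/(π×37.00) = 98790 mm³.
d = 46.23 mm.

d = 46.2 mm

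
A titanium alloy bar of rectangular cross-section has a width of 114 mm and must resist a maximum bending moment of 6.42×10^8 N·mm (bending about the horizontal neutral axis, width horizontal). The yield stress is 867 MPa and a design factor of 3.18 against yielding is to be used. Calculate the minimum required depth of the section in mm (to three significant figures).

σ_allow = 867/3.18 = 272.6 MPa.
For a rectangular section σ = 6M/(bh²), so h² = 6M/(b σ_allow) = 6×6.4200×10^8/(114×272.6) = 123900 mm².
h = 352.0 mm.

h = 352 mm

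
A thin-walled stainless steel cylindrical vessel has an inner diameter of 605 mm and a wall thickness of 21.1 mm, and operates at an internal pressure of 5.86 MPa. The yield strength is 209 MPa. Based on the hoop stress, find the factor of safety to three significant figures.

n = 2.49

σ_h = pD/(2t) = 5.86×605/(2×21.1) = 84.01 MPa.
n = 209/84.01 = 2.488.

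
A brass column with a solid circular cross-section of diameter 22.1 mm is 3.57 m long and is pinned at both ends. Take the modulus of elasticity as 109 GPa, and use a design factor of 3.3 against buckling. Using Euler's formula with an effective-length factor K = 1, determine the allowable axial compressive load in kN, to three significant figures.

P_allow = 0.300 kN

I = πd⁴/64 = π×22.1⁴/64 = 11710 mm⁴.
Effective length L_e = KL = 1×3.57 m = 3570 mm.
Euler critical load P_cr = π²EI/L_e² = π²×109000×11710/3570² = 988.4 N.
P_allow = P_cr/n = 988.4/3.3 = 299.5 N.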